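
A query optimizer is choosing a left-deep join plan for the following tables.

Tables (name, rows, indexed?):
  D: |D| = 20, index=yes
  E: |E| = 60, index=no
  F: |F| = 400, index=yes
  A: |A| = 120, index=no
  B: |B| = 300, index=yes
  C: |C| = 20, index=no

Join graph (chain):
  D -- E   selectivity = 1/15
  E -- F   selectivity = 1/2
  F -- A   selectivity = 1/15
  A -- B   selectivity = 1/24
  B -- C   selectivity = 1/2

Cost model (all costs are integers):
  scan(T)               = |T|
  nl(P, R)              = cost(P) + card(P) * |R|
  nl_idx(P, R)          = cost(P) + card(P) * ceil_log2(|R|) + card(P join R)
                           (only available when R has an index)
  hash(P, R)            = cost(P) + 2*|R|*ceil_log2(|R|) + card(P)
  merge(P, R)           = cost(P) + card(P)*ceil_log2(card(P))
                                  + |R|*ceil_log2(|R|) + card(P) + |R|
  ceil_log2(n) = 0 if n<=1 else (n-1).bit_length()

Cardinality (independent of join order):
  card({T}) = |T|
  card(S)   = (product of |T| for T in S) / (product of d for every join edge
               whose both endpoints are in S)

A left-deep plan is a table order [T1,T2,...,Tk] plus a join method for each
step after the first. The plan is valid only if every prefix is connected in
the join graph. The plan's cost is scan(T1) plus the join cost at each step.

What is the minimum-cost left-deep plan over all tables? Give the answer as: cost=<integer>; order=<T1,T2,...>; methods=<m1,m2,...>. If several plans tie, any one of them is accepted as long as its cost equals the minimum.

Selinger DP (subsets sized 1..n):
  {D}: scan cost=20, card=20
  {E}: scan cost=60, card=60
  {F}: scan cost=400, card=400
  {A}: scan cost=120, card=120
  {B}: scan cost=300, card=300
  {C}: scan cost=20, card=20
  {DE}: card=80; try (D,hash)→320, (D,nl_idx)→440, (E,merge)→560, (D,merge)→600, (E,hash)→760, (E,nl)→1220 …(+1); best=320 via (D,hash)
  {EF}: card=12000; try (E,hash)→1520, (F,merge)→4480, (E,merge)→4820, (F,hash)→7320, (F,nl_idx)→12600, (F,nl)→24060 …(+1); best=1520 via (E,hash)
  {AF}: card=3200; try (A,hash)→2480, (F,nl_idx)→4400, (F,merge)→5080, (A,merge)→5360, (F,hash)→7440, (F,nl)→48120 …(+1); best=2480 via (A,hash)
  {AB}: card=1500; try (A,hash)→2280, (B,nl_idx)→2700, (B,merge)→4080, (A,merge)→4260, (B,hash)→5640, (B,nl)→36120 …(+1); best=2280 via (A,hash)
  {BC}: card=3000; try (C,hash)→800, (B,merge)→3140, (B,nl_idx)→3200, (C,merge)→3420, (B,hash)→5440, (B,nl)→6020 …(+1); best=800 via (C,hash)
  {DEF}: card=16000; try (F,merge)→4960, (F,hash)→7600, (D,hash)→13720, (F,nl_idx)→17040, (F,nl)→32320, (D,nl_idx)→77520 …(+2); best=4960 via (F,merge)
  {AEF}: card=96000; try (E,hash)→6400, (A,hash)→15200, (E,merge)→44500, (A,merge)→182480, (E,nl)→194480, (A,nl)→1441520; best=6400 via (E,hash)
  {ABF}: card=40000; try (F,hash)→10980, (B,hash)→11080, (F,merge)→24280, (B,merge)→47080, (F,nl_idx)→55780, (B,nl_idx)→71280 …(+2); best=10980 via (F,hash)
  {ABC}: card=15000; try (C,hash)→3980, (A,hash)→5480, (C,merge)→20400, (C,nl)→32280, (A,merge)→40760, (A,nl)→360800; best=3980 via (C,hash)
  {ADEF}: card=128000; try (A,hash)→22640, (D,hash)→102600, (A,merge)→245920, (D,nl_idx)→614400, (D,merge)→1734520, (A,nl)→1924960 …(+1); best=22640 via (A,hash)
  {ABEF}: card=1200000; try (E,hash)→51700, (B,hash)→107800, (E,merge)→691400, (B,merge)→1737400, (B,nl_idx)→2070400, (E,nl)→2410980 …(+1); best=51700 via (E,hash)
  {ABCF}: card=400000; try (F,hash)→26180, (C,hash)→51180, (F,merge)→232980, (F,nl_idx)→538980, (C,merge)→691100, (C,nl)→810980 …(+1); best=26180 via (F,hash)
  {ABDEF}: card=1600000; try (B,hash)→156040, (D,hash)→1251900, (B,merge)→2329640, (B,nl_idx)→2774640, (D,nl_idx)→7651700, (D,nl)→24051700 …(+2); best=156040 via (B,hash)
  {ABCEF}: card=12000000; try (E,hash)→426900, (C,hash)→1251900, (E,merge)→8026600, (E,nl)→24026180, (C,nl)→24051700, (C,merge)→26451820; best=426900 via (E,hash)
  {ABCDEF}: card=16000000; try (C,hash)→1756240, (D,hash)→12427100, (C,nl)→32156040, (C,merge)→35356160, (D,nl_idx)→76426900, (D,nl)→240426900 …(+1); best=1756240 via (C,hash)

cost=1756240; order=E,D,F,A,B,C; methods=hash,merge,hash,hash,hash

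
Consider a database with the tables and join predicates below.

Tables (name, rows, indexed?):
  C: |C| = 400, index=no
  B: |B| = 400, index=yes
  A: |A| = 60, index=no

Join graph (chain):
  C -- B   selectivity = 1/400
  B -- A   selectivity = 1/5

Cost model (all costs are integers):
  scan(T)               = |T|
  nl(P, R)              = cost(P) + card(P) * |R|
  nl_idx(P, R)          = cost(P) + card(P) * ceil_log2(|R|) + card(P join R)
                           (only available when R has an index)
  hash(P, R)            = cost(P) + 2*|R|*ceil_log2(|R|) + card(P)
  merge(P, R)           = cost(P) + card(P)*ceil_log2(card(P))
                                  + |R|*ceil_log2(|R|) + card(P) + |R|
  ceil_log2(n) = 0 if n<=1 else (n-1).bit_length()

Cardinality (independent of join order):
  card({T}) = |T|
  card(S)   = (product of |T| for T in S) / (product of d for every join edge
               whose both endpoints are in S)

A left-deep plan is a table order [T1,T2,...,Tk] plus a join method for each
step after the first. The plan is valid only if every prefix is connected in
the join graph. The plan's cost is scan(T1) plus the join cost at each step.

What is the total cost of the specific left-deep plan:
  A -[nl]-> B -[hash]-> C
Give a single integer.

36060

step 1: scan A: cost=60, card=60
step 2: join B via nl
    card(P join B) = 60*400/(5) = 4800
    cost = 60 + 60*400 = 24060
step 3: join C via hash
    card(P join C) = 4800*400/(400) = 4800
    cost = 24060 + 2*400*9 + 4800 = 36060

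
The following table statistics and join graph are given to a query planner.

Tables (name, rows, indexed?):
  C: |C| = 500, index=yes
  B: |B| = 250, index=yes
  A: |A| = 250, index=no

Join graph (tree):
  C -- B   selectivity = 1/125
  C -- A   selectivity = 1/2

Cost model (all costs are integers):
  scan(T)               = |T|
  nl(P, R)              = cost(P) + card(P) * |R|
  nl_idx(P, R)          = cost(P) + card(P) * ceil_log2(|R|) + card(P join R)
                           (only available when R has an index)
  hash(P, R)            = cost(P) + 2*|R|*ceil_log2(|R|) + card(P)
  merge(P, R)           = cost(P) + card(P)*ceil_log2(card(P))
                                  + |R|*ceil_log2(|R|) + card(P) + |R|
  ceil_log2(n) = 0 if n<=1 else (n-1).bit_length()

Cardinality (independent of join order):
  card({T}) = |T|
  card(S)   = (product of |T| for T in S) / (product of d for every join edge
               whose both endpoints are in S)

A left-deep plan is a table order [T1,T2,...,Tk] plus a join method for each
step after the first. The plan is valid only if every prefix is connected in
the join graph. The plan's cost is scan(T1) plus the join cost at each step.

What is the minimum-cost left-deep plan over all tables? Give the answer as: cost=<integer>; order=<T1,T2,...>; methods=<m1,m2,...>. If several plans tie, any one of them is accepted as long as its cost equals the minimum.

Selinger DP (subsets sized 1..n):
  {C}: scan cost=500, card=500
  {B}: scan cost=250, card=250
  {A}: scan cost=250, card=250
  {BC}: card=1000; try (C,nl_idx)→3500, (B,hash)→5000, (B,nl_idx)→5500, (C,merge)→7500, (B,merge)→7750, (C,hash)→9500 …(+2); best=3500 via (C,nl_idx)
  {AC}: card=62500; try (A,hash)→5000, (C,merge)→7500, (A,merge)→7750, (C,hash)→9500, (C,nl_idx)→65000, (C,nl)→125250 …(+1); best=5000 via (A,hash)
  {ABC}: card=125000; try (A,hash)→8500, (A,merge)→16750, (B,hash)→71500, (A,nl)→253500, (B,nl_idx)→630000, (B,merge)→1069750 …(+1); best=8500 via (A,hash)

cost=8500; order=B,C,A; methods=nl_idx,hash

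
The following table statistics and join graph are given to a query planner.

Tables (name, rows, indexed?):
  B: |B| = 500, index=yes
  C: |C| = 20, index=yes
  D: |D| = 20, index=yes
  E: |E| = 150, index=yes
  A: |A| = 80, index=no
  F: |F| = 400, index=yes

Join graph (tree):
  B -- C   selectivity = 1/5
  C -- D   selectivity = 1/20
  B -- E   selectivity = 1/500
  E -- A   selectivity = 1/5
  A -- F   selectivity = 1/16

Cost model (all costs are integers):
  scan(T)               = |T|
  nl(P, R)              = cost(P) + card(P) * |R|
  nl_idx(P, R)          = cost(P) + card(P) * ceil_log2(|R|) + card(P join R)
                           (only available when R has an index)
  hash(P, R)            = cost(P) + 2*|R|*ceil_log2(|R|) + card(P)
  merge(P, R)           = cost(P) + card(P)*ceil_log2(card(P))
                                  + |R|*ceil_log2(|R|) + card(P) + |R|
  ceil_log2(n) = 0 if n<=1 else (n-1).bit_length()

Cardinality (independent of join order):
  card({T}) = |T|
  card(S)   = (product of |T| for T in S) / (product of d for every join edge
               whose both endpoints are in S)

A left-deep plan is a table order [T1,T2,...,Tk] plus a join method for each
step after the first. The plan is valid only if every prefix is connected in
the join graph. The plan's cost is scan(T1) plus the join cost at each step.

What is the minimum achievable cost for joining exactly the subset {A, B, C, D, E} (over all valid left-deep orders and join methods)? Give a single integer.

Selinger DP over subsets of {A,B,C,D,E}:
  {B}: scan cost=500, card=500
  {C}: scan cost=20, card=20
  {D}: scan cost=20, card=20
  {E}: scan cost=150, card=150
  {A}: scan cost=80, card=80
  {BC}: card=2000; try (C,hash)→1200, (B,nl_idx)→2200, (C,nl_idx)→5000, (B,merge)→5140, (C,merge)→5620, (B,hash)→9040 …(+2); best=1200 via (C,hash)
  {BE}: card=150; try (B,nl_idx)→1650, (E,hash)→3400, (E,nl_idx)→4650, (B,merge)→6500, (E,merge)→6850, (B,hash)→9300 …(+2); best=1650 via (B,nl_idx)
  {CD}: card=20; try (D,nl_idx)→140, (C,nl_idx)→140, (D,hash)→240, (C,hash)→240, (D,merge)→260, (C,merge)→260 …(+2); best=140 via (D,nl_idx)
  {AE}: card=2400; try (A,hash)→1420, (E,merge)→2070, (A,merge)→2140, (E,hash)→2560, (E,nl_idx)→3120, (E,nl)→12080 …(+1); best=1420 via (A,hash)
  {BCD}: card=2000; try (B,nl_idx)→2320, (D,hash)→3400, (B,merge)→5260, (B,hash)→9160, (B,nl)→10140, (D,nl_idx)→13200 …(+2); best=2320 via (B,nl_idx)
  {BCE}: card=600; try (C,hash)→2000, (C,nl_idx)→3000, (C,merge)→3120, (C,nl)→4650, (E,hash)→5600, (E,nl_idx)→17800 …(+2); best=2000 via (C,hash)
  {ABE}: card=2400; try (A,hash)→2920, (A,merge)→3640, (B,hash)→12820, (A,nl)→13650, (B,nl_idx)→25420, (B,merge)→37620 …(+1); best=2920 via (A,hash)
  {BCDE}: card=600; try (D,hash)→2800, (D,nl_idx)→5600, (E,hash)→6720, (D,merge)→8720, (D,nl)→14000, (E,nl_idx)→18920 …(+2); best=2800 via (D,hash)
  {ABCE}: card=9600; try (A,hash)→3720, (C,hash)→5520, (A,merge)→9240, (C,nl_idx)→24520, (C,merge)→34240, (A,nl)→50000 …(+1); best=3720 via (A,hash)
  {ABCDE}: card=9600; try (A,hash)→4520, (A,merge)→10040, (D,hash)→13520, (A,nl)→50800, (D,nl_idx)→61320, (D,merge)→147840 …(+1); best=4520 via (A,hash)

4520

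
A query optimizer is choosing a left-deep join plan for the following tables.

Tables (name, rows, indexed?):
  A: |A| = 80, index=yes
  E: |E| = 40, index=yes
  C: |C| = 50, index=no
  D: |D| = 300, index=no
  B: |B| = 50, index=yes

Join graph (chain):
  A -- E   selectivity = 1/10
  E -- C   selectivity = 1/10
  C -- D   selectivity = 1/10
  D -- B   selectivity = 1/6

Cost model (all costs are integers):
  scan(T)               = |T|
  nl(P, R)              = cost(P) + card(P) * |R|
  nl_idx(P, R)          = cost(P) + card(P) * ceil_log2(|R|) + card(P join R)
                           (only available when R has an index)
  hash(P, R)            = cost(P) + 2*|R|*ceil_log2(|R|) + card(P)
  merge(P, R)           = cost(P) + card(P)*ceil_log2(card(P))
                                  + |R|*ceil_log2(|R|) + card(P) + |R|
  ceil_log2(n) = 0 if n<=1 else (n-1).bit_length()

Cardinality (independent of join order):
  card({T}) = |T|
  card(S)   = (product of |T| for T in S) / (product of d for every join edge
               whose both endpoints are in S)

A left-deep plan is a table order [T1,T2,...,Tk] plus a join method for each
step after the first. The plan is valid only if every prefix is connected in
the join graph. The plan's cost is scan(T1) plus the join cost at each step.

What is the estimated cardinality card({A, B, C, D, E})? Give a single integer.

Tables in S: A(80), B(50), C(50), D(300), E(40)
Edges inside S: A-E(d=10), E-C(d=10), C-D(d=10), D-B(d=6)
numerator = 80 * 50 * 50 * 300 * 40 = 2400000000
denominator = 10 * 10 * 10 * 6 = 6000
card(S) = 2400000000 / 6000 = 400000

400000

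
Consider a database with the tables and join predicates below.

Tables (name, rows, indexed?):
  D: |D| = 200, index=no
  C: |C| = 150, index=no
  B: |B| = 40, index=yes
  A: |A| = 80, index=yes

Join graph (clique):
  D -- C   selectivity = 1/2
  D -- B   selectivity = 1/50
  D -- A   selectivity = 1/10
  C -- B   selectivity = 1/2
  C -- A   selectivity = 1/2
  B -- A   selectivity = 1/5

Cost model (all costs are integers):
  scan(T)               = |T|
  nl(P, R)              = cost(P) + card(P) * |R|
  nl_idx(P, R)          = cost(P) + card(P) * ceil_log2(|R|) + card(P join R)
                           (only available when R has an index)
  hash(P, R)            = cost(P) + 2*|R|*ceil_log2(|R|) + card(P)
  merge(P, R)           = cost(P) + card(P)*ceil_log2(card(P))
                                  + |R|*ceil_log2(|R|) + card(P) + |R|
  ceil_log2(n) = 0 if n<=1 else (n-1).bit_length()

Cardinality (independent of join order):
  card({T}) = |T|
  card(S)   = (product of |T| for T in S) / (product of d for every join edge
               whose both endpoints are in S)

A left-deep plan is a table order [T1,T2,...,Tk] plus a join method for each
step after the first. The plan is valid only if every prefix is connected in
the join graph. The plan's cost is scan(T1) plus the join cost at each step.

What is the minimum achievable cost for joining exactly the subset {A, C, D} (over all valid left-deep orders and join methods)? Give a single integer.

Selinger DP over subsets of {A,C,D}:
  {D}: scan cost=200, card=200
  {C}: scan cost=150, card=150
  {A}: scan cost=80, card=80
  {CD}: card=15000; try (C,hash)→2800, (D,merge)→3300, (C,merge)→3350, (D,hash)→3500, (D,nl)→30150, (C,nl)→30200; best=2800 via (C,hash)
  {AD}: card=1600; try (A,hash)→1520, (D,merge)→2520, (A,merge)→2640, (A,nl_idx)→3200, (D,hash)→3360, (D,nl)→16080 …(+1); best=1520 via (A,hash)
  {AC}: card=6000; try (A,hash)→1420, (C,merge)→2070, (A,merge)→2140, (C,hash)→2560, (A,nl_idx)→7200, (C,nl)→12080 …(+1); best=1420 via (A,hash)
  {ACD}: card=60000; try (C,hash)→5520, (D,hash)→10620, (A,hash)→18920, (C,merge)→22070, (D,merge)→87220, (A,nl_idx)→167800 …(+4); best=5520 via (C,hash)

5520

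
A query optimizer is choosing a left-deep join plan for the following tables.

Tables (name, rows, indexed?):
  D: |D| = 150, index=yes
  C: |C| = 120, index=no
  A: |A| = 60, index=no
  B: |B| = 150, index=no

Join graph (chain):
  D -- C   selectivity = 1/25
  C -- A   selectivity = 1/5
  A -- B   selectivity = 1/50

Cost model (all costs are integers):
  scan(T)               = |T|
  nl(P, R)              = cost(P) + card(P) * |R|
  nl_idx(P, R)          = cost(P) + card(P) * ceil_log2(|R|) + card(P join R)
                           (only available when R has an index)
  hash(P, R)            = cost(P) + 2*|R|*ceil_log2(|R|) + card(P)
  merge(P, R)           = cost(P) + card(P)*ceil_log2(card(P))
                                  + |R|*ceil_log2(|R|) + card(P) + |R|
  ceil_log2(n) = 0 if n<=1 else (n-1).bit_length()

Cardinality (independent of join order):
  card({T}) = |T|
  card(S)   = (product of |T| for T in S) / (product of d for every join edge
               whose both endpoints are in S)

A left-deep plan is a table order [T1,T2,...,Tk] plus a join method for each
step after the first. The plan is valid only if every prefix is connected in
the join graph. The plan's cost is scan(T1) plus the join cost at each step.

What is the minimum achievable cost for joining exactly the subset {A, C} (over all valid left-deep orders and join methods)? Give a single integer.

960

Selinger DP over subsets of {A,C}:
  {C}: scan cost=120, card=120
  {A}: scan cost=60, card=60
  {AC}: card=1440; try (A,hash)→960, (C,merge)→1440, (A,merge)→1500, (C,hash)→1800, (C,nl)→7260, (A,nl)→7320; best=960 via (A,hash)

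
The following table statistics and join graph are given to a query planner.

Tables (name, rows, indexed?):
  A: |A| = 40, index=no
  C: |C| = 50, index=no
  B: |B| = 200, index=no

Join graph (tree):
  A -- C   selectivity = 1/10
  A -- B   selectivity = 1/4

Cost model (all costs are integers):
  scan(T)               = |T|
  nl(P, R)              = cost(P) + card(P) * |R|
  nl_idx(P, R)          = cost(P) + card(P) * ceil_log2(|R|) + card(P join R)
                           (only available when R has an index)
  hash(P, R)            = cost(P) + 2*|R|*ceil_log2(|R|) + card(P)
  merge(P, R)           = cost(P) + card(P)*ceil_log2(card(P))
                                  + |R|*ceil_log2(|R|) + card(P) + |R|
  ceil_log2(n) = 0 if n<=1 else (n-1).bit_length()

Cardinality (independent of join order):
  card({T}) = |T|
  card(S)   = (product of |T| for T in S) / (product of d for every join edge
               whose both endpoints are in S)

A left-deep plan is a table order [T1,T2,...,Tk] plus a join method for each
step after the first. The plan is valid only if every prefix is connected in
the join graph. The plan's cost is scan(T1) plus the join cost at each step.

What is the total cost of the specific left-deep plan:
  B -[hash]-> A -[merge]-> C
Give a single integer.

step 1: scan B: cost=200, card=200
step 2: join A via hash
    card(P join A) = 200*40/(4) = 2000
    cost = 200 + 2*40*6 + 200 = 880
step 3: join C via merge
    card(P join C) = 2000*50/(10) = 10000
    cost = 880 + 2000*11 + 50*6 + 2000 + 50 = 25230

25230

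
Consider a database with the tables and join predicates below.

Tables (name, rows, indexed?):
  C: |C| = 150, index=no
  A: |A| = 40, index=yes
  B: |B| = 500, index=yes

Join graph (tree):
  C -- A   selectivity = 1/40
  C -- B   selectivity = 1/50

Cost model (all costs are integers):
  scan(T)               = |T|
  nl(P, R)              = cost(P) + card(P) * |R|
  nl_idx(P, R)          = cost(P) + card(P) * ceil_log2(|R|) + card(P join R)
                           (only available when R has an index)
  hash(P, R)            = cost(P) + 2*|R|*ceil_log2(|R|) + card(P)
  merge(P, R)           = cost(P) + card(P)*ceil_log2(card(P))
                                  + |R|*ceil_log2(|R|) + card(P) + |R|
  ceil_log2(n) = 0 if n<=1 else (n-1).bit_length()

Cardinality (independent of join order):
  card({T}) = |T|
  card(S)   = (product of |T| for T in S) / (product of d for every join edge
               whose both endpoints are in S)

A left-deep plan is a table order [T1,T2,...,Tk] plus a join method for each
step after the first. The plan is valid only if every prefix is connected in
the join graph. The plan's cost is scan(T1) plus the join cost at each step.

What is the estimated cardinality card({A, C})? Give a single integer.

Tables in S: A(40), C(150)
Edges inside S: C-A(d=40)
numerator = 40 * 150 = 6000
denominator = 40 = 40
card(S) = 6000 / 40 = 150

150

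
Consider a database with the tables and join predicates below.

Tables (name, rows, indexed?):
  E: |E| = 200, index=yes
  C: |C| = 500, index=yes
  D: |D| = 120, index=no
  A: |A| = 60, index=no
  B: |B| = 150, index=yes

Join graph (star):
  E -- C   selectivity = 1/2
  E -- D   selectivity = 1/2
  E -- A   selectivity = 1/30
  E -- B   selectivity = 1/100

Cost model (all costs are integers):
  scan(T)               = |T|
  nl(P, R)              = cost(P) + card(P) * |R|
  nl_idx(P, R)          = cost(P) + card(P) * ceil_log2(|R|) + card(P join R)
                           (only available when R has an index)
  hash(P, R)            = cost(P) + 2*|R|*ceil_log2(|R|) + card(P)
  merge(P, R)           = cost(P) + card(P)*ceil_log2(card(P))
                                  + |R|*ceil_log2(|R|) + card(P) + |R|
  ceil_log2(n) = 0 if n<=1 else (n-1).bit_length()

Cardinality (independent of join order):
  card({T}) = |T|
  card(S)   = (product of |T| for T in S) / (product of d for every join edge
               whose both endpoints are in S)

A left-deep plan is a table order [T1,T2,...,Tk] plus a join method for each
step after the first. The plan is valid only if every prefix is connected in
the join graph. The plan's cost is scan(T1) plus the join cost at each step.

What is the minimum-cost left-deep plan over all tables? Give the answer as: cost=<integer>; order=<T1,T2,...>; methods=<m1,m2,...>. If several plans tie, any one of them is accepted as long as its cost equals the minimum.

Selinger DP (subsets sized 1..n):
  {E}: scan cost=200, card=200
  {C}: scan cost=500, card=500
  {D}: scan cost=120, card=120
  {A}: scan cost=60, card=60
  {B}: scan cost=150, card=150
  {CE}: card=50000; try (E,hash)→4200, (C,merge)→7000, (E,merge)→7300, (C,hash)→9400, (C,nl_idx)→52000, (E,nl_idx)→54500 …(+2); best=4200 via (E,hash)
  {DE}: card=12000; try (D,hash)→2080, (E,merge)→2880, (D,merge)→2960, (E,hash)→3440, (E,nl_idx)→13080, (E,nl)→24120 …(+1); best=2080 via (D,hash)
  {AE}: card=400; try (E,nl_idx)→940, (A,hash)→1120, (E,merge)→2280, (A,merge)→2420, (E,hash)→3320, (E,nl)→12060 …(+1); best=940 via (E,nl_idx)
  {BE}: card=300; try (E,nl_idx)→1650, (B,nl_idx)→2100, (B,hash)→2800, (E,merge)→3300, (B,merge)→3350, (E,hash)→3500 …(+2); best=1650 via (E,nl_idx)
  {CDE}: card=3000000; try (C,hash)→23080, (D,hash)→55880, (C,merge)→187080, (D,merge)→855160, (C,nl_idx)→3110080, (C,nl)→6002080 …(+1); best=23080 via (C,hash)
  {ACE}: card=100000; try (C,merge)→9940, (C,hash)→10340, (A,hash)→54920, (C,nl_idx)→104540, (C,nl)→200940, (A,merge)→854620 …(+1); best=9940 via (C,merge)
  {BCE}: card=75000; try (C,merge)→9650, (C,hash)→10950, (B,hash)→56600, (C,nl_idx)→79350, (C,nl)→151650, (B,nl_idx)→479200 …(+2); best=9650 via (C,merge)
  {ADE}: card=24000; try (D,hash)→3020, (D,merge)→5900, (A,hash)→14800, (D,nl)→48940, (A,merge)→182500, (A,nl)→722080; best=3020 via (D,hash)
  {BDE}: card=18000; try (D,hash)→3630, (D,merge)→5610, (B,hash)→16480, (D,nl)→37650, (B,nl_idx)→116080, (B,merge)→183430 …(+1); best=3630 via (D,hash)
  {ABE}: card=600; try (A,hash)→2670, (B,hash)→3740, (B,nl_idx)→4740, (A,merge)→5070, (B,merge)→6290, (A,nl)→19650 …(+1); best=2670 via (A,hash)
  {ACDE}: card=6000000; try (C,hash)→36020, (D,hash)→111620, (C,merge)→392020, (D,merge)→1810900, (A,hash)→3023800, (C,nl_idx)→6219020 …(+4); best=36020 via (C,hash)
  {BCDE}: card=4500000; try (C,hash)→30630, (D,hash)→86330, (C,merge)→296630, (D,merge)→1360610, (B,hash)→3025480, (C,nl_idx)→4665630 …(+5); best=30630 via (C,hash)
  {ABCE}: card=150000; try (C,hash)→12270, (C,merge)→14270, (A,hash)→85370, (B,hash)→112340, (C,nl_idx)→158070, (C,nl)→302670 …(+5); best=12270 via (C,hash)
  {ABDE}: card=36000; try (D,hash)→4950, (D,merge)→10230, (A,hash)→22350, (B,hash)→29420, (D,nl)→74670, (B,nl_idx)→231020 …(+4); best=4950 via (D,hash)
  {ABCDE}: card=9000000; try (C,hash)→49950, (D,hash)→163950, (C,merge)→621950, (D,merge)→2863230, (A,hash)→4531350, (B,hash)→6038420 …(+8); best=49950 via (C,hash)

cost=49950; order=B,E,A,D,C; methods=nl_idx,hash,hash,hash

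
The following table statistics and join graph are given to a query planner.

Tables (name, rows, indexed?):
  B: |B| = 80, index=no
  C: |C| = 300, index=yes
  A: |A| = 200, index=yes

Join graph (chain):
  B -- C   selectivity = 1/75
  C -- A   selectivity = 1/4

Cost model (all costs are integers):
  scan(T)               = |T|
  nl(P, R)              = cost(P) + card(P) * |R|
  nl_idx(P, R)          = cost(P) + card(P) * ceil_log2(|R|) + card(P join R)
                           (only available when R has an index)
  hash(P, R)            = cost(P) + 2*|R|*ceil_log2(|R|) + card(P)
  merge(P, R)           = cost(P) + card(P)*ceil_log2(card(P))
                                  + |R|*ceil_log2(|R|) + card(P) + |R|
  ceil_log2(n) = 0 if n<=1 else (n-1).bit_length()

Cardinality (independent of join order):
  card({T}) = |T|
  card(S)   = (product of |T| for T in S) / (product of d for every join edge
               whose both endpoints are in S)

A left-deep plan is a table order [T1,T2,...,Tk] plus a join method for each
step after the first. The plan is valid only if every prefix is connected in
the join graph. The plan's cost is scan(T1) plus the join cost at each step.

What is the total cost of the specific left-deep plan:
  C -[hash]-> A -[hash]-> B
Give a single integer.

19920

step 1: scan C: cost=300, card=300
step 2: join A via hash
    card(P join A) = 300*200/(4) = 15000
    cost = 300 + 2*200*8 + 300 = 3800
step 3: join B via hash
    card(P join B) = 15000*80/(75) = 16000
    cost = 3800 + 2*80*7 + 15000 = 19920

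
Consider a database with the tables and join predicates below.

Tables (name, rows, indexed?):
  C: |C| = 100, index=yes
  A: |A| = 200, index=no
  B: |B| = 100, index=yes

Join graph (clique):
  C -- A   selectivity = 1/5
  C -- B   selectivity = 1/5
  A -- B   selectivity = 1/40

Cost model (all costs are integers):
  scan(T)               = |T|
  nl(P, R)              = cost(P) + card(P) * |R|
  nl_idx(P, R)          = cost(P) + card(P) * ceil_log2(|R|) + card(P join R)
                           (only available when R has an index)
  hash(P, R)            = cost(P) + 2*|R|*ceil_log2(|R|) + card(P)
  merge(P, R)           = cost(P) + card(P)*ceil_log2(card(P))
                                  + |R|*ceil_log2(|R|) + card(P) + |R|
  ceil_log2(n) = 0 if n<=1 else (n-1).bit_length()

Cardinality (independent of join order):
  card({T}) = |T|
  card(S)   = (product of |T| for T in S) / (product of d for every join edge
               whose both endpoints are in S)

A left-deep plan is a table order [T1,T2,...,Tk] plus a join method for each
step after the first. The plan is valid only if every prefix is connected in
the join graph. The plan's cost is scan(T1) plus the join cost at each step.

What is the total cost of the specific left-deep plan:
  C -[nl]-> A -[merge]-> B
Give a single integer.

72900

step 1: scan C: cost=100, card=100
step 2: join A via nl
    card(P join A) = 100*200/(5) = 4000
    cost = 100 + 100*200 = 20100
step 3: join B via merge
    card(P join B) = 4000*100/(5*40) = 2000
    cost = 20100 + 4000*12 + 100*7 + 4000 + 100 = 72900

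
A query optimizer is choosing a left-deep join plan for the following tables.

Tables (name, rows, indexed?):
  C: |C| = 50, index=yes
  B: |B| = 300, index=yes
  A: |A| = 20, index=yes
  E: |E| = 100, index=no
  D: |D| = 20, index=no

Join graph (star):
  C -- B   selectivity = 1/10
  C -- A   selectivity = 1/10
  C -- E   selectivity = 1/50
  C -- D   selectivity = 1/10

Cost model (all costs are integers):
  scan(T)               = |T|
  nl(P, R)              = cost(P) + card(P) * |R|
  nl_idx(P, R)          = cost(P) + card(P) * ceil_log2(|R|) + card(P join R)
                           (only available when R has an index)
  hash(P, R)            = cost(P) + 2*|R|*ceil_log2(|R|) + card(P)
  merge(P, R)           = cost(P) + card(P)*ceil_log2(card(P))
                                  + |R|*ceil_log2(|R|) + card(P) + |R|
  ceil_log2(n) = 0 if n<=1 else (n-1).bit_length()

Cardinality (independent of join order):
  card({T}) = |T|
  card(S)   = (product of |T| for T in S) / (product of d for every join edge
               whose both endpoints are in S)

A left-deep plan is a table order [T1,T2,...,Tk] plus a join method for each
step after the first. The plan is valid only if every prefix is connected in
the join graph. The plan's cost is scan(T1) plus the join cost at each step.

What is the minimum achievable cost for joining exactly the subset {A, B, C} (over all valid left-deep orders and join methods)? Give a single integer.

2900

Selinger DP over subsets of {A,B,C}:
  {C}: scan cost=50, card=50
  {B}: scan cost=300, card=300
  {A}: scan cost=20, card=20
  {BC}: card=1500; try (C,hash)→1200, (B,nl_idx)→2000, (B,merge)→3400, (C,nl_idx)→3600, (C,merge)→3650, (B,hash)→5500 …(+2); best=1200 via (C,hash)
  {AC}: card=100; try (C,nl_idx)→240, (A,hash)→300, (A,nl_idx)→400, (C,merge)→490, (A,merge)→520, (C,hash)→640 …(+2); best=240 via (C,nl_idx)
  {ABC}: card=3000; try (A,hash)→2900, (B,merge)→4040, (B,nl_idx)→4140, (B,hash)→5740, (A,nl_idx)→11700, (A,merge)→19320 …(+2); best=2900 via (A,hash)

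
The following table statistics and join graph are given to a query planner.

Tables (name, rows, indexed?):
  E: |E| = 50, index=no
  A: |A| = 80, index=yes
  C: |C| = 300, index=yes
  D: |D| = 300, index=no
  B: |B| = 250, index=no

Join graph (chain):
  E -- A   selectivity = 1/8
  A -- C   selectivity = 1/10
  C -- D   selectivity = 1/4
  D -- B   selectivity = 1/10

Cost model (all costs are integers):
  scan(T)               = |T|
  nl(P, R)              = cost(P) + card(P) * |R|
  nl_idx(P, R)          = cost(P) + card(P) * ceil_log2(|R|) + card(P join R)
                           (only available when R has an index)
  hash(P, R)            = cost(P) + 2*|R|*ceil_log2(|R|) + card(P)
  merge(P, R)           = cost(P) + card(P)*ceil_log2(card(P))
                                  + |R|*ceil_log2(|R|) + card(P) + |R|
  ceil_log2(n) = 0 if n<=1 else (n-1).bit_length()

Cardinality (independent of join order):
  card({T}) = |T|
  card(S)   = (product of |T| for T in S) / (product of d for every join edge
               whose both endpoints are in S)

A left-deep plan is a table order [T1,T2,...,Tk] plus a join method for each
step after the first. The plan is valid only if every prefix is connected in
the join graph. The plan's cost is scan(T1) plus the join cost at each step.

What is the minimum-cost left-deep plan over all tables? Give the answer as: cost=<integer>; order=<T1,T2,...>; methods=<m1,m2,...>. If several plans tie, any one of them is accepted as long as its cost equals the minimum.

Selinger DP (subsets sized 1..n):
  {E}: scan cost=50, card=50
  {A}: scan cost=80, card=80
  {C}: scan cost=300, card=300
  {D}: scan cost=300, card=300
  {B}: scan cost=250, card=250
  {AE}: card=500; try (E,hash)→760, (A,nl_idx)→900, (A,merge)→1040, (E,merge)→1070, (A,hash)→1220, (A,nl)→4050 …(+1); best=760 via (E,hash)
  {AC}: card=2400; try (A,hash)→1720, (C,nl_idx)→3200, (C,merge)→3720, (A,merge)→3940, (A,nl_idx)→4800, (C,hash)→5560 …(+2); best=1720 via (A,hash)
  {CD}: card=22500; try (D,hash)→6000, (C,hash)→6000, (D,merge)→6300, (C,merge)→6300, (C,nl_idx)→25500, (D,nl)→90300 …(+1); best=6000 via (D,hash)
  {BD}: card=7500; try (B,hash)→4600, (D,merge)→5500, (B,merge)→5550, (D,hash)→5900, (D,nl)→75250, (B,nl)→75300; best=4600 via (B,hash)
  {ACE}: card=15000; try (E,hash)→4720, (C,hash)→6660, (C,merge)→8760, (C,nl_idx)→20260, (E,merge)→33270, (E,nl)→121720 …(+1); best=4720 via (E,hash)
  {ACD}: card=180000; try (D,hash)→9520, (A,hash)→29620, (D,merge)→35920, (A,nl_idx)→343500, (A,merge)→366640, (D,nl)→721720 …(+1); best=9520 via (D,hash)
  {BCD}: card=562500; try (C,hash)→17500, (B,hash)→32500, (C,merge)→112600, (B,merge)→368250, (C,nl_idx)→634600, (C,nl)→2254600 …(+1); best=17500 via (C,hash)
  {ACDE}: card=1125000; try (D,hash)→25120, (E,hash)→190120, (D,merge)→232720, (E,merge)→3429870, (D,nl)→4504720, (E,nl)→9009520; best=25120 via (D,hash)
  {ABCD}: card=4500000; try (B,hash)→193520, (A,hash)→581120, (B,merge)→3431770, (A,nl_idx)→8455000, (A,merge)→11830640, (B,nl)→45009520 …(+1); best=193520 via (B,hash)
  {ABCDE}: card=28125000; try (B,hash)→1154120, (E,hash)→4694120, (B,merge)→24777370, (E,merge)→108193870, (E,nl)→225193520, (B,nl)→281275120; best=1154120 via (B,hash)

cost=1154120; order=C,A,E,D,B; methods=hash,hash,hash,hash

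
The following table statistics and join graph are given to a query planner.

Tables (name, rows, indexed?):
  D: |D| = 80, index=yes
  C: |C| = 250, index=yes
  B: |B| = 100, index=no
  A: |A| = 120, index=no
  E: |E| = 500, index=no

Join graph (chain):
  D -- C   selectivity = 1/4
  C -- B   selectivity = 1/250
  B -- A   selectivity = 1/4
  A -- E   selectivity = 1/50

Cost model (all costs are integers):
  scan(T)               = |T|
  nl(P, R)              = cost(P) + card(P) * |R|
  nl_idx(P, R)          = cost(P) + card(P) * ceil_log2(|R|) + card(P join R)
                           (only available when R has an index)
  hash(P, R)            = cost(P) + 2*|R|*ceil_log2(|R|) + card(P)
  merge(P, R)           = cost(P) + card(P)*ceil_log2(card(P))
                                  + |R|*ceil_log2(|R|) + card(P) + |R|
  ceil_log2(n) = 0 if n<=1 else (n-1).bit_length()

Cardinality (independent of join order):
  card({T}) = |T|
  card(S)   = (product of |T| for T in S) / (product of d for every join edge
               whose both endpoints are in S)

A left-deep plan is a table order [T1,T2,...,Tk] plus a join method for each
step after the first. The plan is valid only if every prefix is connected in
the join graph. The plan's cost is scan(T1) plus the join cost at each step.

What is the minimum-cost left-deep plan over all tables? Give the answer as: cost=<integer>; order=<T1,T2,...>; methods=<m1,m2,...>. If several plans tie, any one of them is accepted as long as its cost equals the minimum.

cost=45880; order=B,C,A,E,D; methods=nl_idx,merge,hash,hash

Selinger DP (subsets sized 1..n):
  {D}: scan cost=80, card=80
  {C}: scan cost=250, card=250
  {B}: scan cost=100, card=100
  {A}: scan cost=120, card=120
  {E}: scan cost=500, card=500
  {CD}: card=5000; try (D,hash)→1620, (C,merge)→2970, (D,merge)→3140, (C,hash)→4160, (C,nl_idx)→5720, (D,nl_idx)→7000 …(+2); best=1620 via (D,hash)
  {BC}: card=100; try (C,nl_idx)→1000, (B,hash)→1900, (C,merge)→3150, (B,merge)→3300, (C,hash)→4200, (C,nl)→25100 …(+1); best=1000 via (C,nl_idx)
  {AB}: card=3000; try (B,hash)→1640, (A,merge)→1860, (B,merge)→1880, (A,hash)→1880, (A,nl)→12100, (B,nl)→12120; best=1640 via (B,hash)
  {AE}: card=1200; try (A,hash)→2680, (E,merge)→6080, (A,merge)→6460, (E,hash)→9240, (E,nl)→60120, (A,nl)→60500; best=2680 via (A,hash)
  {BCD}: card=2000; try (D,hash)→2220, (D,merge)→2440, (D,nl_idx)→3700, (B,hash)→8020, (D,nl)→9000, (B,merge)→72420 …(+1); best=2220 via (D,hash)
  {ABC}: card=3000; try (A,merge)→2760, (A,hash)→2780, (C,hash)→8640, (A,nl)→13000, (C,nl_idx)→28640, (C,merge)→42890 …(+1); best=2760 via (A,merge)
  {ABE}: card=30000; try (B,hash)→5280, (E,hash)→13640, (B,merge)→17880, (E,merge)→45640, (B,nl)→122680, (E,nl)→1501640; best=5280 via (B,hash)
  {ABCD}: card=60000; try (A,hash)→5900, (D,hash)→6880, (A,merge)→27180, (D,merge)→42400, (D,nl_idx)→83760, (A,nl)→242220 …(+1); best=5900 via (A,hash)
  {ABCE}: card=30000; try (E,hash)→14760, (C,hash)→39280, (E,merge)→46760, (C,nl_idx)→275280, (C,merge)→487530, (E,nl)→1502760 …(+1); best=14760 via (E,hash)
  {ABCDE}: card=600000; try (D,hash)→45880, (E,hash)→74900, (D,merge)→495400, (D,nl_idx)→824760, (E,merge)→1030900, (D,nl)→2414760 …(+1); best=45880 via (D,hash)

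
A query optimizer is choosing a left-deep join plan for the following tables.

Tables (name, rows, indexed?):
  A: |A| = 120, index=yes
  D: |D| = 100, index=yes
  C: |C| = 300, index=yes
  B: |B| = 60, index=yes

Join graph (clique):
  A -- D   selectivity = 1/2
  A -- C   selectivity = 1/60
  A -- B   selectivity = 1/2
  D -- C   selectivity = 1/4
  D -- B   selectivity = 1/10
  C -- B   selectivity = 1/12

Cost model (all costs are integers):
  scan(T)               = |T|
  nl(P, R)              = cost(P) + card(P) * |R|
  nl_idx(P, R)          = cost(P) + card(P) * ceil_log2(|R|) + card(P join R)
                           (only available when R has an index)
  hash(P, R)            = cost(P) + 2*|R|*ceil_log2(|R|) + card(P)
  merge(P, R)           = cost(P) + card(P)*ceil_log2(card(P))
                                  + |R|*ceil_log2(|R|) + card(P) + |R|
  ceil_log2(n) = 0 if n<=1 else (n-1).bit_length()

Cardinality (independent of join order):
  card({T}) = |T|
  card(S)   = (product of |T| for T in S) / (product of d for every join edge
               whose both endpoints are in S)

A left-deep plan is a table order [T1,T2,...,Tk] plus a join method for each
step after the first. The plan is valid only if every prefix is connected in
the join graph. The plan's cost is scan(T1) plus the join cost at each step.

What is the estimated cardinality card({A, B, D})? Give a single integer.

Tables in S: A(120), B(60), D(100)
Edges inside S: A-D(d=2), A-B(d=2), D-B(d=10)
numerator = 120 * 60 * 100 = 720000
denominator = 2 * 2 * 10 = 40
card(S) = 720000 / 40 = 18000

18000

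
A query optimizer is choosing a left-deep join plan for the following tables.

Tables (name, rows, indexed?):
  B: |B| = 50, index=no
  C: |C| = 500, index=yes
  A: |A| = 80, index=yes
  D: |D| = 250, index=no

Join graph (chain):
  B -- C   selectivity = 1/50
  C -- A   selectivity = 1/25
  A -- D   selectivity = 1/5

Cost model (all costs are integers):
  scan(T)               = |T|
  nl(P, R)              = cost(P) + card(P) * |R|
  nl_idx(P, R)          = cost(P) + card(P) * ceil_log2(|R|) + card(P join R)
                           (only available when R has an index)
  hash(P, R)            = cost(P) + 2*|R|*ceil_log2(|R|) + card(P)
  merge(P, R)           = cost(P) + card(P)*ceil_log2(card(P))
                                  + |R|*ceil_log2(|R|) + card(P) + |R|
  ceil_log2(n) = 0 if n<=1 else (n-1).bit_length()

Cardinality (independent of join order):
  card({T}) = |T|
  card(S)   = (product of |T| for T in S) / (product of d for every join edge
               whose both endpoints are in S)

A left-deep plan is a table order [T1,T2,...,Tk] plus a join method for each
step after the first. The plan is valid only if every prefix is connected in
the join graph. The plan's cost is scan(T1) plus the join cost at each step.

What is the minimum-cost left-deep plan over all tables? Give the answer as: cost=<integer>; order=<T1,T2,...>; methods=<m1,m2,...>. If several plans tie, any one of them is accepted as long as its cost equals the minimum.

Selinger DP (subsets sized 1..n):
  {B}: scan cost=50, card=50
  {C}: scan cost=500, card=500
  {A}: scan cost=80, card=80
  {D}: scan cost=250, card=250
  {BC}: card=500; try (C,nl_idx)→1000, (B,hash)→1600, (C,merge)→5400, (B,merge)→5850, (C,hash)→9100, (C,nl)→25050 …(+1); best=1000 via (C,nl_idx)
  {AC}: card=1600; try (A,hash)→2120, (C,nl_idx)→2400, (A,nl_idx)→5600, (C,merge)→5720, (A,merge)→6140, (C,hash)→9160 …(+2); best=2120 via (A,hash)
  {AD}: card=4000; try (A,hash)→1620, (D,merge)→2970, (A,merge)→3140, (D,hash)→4160, (A,nl_idx)→6000, (D,nl)→20080 …(+1); best=1620 via (A,hash)
  {ABC}: card=1600; try (A,hash)→2620, (B,hash)→4320, (A,nl_idx)→6100, (A,merge)→6640, (B,merge)→21670, (A,nl)→41000 …(+1); best=2620 via (A,hash)
  {ACD}: card=80000; try (D,hash)→7720, (C,hash)→14620, (D,merge)→23570, (C,merge)→58620, (C,nl_idx)→117620, (D,nl)→402120 …(+1); best=7720 via (D,hash)
  {ABCD}: card=80000; try (D,hash)→8220, (D,merge)→24070, (B,hash)→88320, (D,nl)→402620, (B,merge)→1448070, (B,nl)→4007720; best=8220 via (D,hash)

cost=8220; order=B,C,A,D; methods=nl_idx,hash,hash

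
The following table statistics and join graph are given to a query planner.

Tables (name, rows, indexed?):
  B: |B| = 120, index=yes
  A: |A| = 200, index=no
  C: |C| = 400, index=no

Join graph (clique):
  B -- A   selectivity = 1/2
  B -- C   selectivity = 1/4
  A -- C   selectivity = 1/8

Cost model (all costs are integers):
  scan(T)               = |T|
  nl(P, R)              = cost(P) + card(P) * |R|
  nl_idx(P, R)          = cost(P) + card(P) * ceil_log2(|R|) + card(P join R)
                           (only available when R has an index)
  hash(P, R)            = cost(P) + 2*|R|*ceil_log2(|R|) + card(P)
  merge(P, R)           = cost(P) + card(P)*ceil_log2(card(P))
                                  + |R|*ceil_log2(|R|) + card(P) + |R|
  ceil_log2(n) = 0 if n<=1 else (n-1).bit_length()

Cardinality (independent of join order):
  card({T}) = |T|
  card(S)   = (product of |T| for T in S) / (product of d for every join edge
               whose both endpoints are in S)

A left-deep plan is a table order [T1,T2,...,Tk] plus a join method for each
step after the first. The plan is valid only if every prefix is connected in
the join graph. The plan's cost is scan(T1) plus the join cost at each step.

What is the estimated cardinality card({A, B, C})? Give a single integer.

150000

Tables in S: A(200), B(120), C(400)
Edges inside S: B-A(d=2), B-C(d=4), A-C(d=8)
numerator = 200 * 120 * 400 = 9600000
denominator = 2 * 4 * 8 = 64
card(S) = 9600000 / 64 = 150000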